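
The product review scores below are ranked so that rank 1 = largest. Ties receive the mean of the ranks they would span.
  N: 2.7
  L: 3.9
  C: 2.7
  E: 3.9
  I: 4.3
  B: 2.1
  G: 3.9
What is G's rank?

3

Sorted (descending): 4.3, 3.9, 3.9, 3.9, 2.7, 2.7, 2.1
The 3 values of 3.9 occupy positions 2–4 → average rank 3.
The 2 values of 2.7 occupy positions 5–6 → average rank (5+6)/2 = 5.5.
G has value 3.9 → rank 3.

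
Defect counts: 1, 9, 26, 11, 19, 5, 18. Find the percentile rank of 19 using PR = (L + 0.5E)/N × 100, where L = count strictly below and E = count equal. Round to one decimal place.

N = 7.
Strictly below 19: 5. Equal to 19: 1.
PR = (5 + 0.5·1)/7 × 100 = 78.6

78.6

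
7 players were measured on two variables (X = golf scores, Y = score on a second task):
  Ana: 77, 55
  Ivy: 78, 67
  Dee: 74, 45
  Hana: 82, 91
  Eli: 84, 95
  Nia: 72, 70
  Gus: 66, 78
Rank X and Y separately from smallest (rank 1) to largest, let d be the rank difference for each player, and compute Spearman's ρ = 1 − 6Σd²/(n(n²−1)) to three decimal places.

0.429

Ranks of variable 1: 4, 5, 3, 6, 7, 2, 1
Ranks of variable 2: 2, 3, 1, 6, 7, 4, 5
d = r₁ − r₂: 2, 2, 2, 0, 0, -2, -4
d²: 4, 4, 4, 0, 0, 4, 16; Σd² = 32
ρ = 1 − 6·32/(7·48) = 1 − 192/336 = 0.429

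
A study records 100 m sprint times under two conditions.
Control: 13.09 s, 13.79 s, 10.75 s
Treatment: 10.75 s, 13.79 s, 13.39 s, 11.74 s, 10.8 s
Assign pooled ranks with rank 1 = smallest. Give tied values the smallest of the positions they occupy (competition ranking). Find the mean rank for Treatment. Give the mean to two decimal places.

Sorted (ascending): 10.75, 10.75, 10.8, 11.74, 13.09, 13.39, 13.79, 13.79
The 2 values of 10.75 occupy positions 1–2 → each gets rank 1.
The 2 values of 13.79 occupy positions 7–8 → each gets rank 7.
Treatment values → pooled ranks: 10.75→1, 13.79→7, 13.39→6, 11.74→4, 10.8→3
Mean rank = (1 + 7 + 6 + 4 + 3) / 5 = 4.20

4.20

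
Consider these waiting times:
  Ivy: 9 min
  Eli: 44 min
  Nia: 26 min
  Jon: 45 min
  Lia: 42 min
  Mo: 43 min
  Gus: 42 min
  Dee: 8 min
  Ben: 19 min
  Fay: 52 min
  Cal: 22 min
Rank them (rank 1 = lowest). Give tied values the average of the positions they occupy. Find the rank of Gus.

Sorted (ascending): 8, 9, 19, 22, 26, 42, 42, 43, 44, 45, 52
The 2 values of 42 occupy positions 6–7 → average rank (6+7)/2 = 6.5.
Gus has value 42 min → rank 6.5.

6.5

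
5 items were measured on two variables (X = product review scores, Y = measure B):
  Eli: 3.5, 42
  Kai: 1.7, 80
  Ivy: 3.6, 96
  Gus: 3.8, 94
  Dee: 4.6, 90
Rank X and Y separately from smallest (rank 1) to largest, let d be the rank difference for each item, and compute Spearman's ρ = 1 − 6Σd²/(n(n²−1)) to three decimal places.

Ranks of variable 1: 2, 1, 3, 4, 5
Ranks of variable 2: 1, 2, 5, 4, 3
d = r₁ − r₂: 1, -1, -2, 0, 2
d²: 1, 1, 4, 0, 4; Σd² = 10
ρ = 1 − 6·10/(5·24) = 1 − 60/120 = 0.500

0.500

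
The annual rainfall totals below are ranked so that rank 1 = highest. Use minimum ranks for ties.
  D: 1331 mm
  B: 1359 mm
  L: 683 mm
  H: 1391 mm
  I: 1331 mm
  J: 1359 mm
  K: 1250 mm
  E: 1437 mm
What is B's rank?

3

Sorted (descending): 1437, 1391, 1359, 1359, 1331, 1331, 1250, 683
The 2 values of 1359 occupy positions 3–4 → each gets rank 3.
The 2 values of 1331 occupy positions 5–6 → each gets rank 5.
B has value 1359 mm → rank 3.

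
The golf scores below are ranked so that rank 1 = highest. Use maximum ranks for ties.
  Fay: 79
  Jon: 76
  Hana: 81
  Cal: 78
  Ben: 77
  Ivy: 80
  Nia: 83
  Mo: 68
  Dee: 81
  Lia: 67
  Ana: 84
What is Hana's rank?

Sorted (descending): 84, 83, 81, 81, 80, 79, 78, 77, 76, 68, 67
The 2 values of 81 occupy positions 3–4 → each gets rank 4.
Hana has value 81 → rank 4.

4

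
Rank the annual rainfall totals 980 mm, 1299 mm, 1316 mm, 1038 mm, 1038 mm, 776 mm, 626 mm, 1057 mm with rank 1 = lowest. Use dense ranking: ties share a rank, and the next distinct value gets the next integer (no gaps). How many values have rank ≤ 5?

6

Sorted (ascending): 626, 776, 980, 1038, 1038, 1057, 1299, 1316
The 2 values of 1038 share dense rank 4.
Remaining distinct values take the next consecutive integers.
Ranks ≤ 5: {1, 2, 3, 4, 4, 5} → 6 values.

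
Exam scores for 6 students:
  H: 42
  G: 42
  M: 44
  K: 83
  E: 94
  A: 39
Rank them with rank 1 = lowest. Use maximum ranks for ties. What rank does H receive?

Sorted (ascending): 39, 42, 42, 44, 83, 94
The 2 values of 42 occupy positions 2–3 → each gets rank 3.
H has value 42 → rank 3.

3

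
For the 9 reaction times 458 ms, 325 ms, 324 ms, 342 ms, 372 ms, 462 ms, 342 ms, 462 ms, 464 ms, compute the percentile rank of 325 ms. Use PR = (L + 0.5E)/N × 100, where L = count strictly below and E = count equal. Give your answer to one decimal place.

16.7

N = 9.
Strictly below 325: 1. Equal to 325: 1.
PR = (1 + 0.5·1)/9 × 100 = 16.7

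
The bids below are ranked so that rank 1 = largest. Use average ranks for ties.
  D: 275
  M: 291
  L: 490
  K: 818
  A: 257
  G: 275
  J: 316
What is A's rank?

Sorted (descending): 818, 490, 316, 291, 275, 275, 257
The 2 values of 275 occupy positions 5–6 → average rank (5+6)/2 = 5.5.
A has value 257 → rank 7.

7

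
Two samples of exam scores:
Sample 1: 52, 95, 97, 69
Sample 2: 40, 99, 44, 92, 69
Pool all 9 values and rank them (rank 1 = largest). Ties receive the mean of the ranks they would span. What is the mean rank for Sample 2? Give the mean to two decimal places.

5.50

Sorted (descending): 99, 97, 95, 92, 69, 69, 52, 44, 40
The 2 values of 69 occupy positions 5–6 → average rank (5+6)/2 = 5.5.
Sample 2 values → pooled ranks: 40→9, 99→1, 44→8, 92→4, 69→5.5
Mean rank = (9 + 1 + 8 + 4 + 5.5) / 5 = 5.50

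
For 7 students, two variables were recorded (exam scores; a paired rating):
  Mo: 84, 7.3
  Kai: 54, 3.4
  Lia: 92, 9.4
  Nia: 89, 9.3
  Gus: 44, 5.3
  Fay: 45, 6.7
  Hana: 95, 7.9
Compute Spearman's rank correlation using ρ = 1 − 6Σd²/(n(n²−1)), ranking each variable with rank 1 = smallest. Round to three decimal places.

0.786

Ranks of variable 1: 4, 3, 6, 5, 1, 2, 7
Ranks of variable 2: 4, 1, 7, 6, 2, 3, 5
d = r₁ − r₂: 0, 2, -1, -1, -1, -1, 2
d²: 0, 4, 1, 1, 1, 1, 4; Σd² = 12
ρ = 1 − 6·12/(7·48) = 1 − 72/336 = 0.786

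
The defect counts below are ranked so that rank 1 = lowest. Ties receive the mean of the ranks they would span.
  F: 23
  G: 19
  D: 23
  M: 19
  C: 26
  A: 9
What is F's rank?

4.5

Sorted (ascending): 9, 19, 19, 23, 23, 26
The 2 values of 19 occupy positions 2–3 → average rank (2+3)/2 = 2.5.
The 2 values of 23 occupy positions 4–5 → average rank (4+5)/2 = 4.5.
F has value 23 → rank 4.5.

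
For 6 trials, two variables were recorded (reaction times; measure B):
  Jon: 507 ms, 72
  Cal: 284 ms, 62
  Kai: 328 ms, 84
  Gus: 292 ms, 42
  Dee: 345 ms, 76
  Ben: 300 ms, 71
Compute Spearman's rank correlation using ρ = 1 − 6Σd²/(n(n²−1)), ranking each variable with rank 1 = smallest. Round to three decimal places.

0.714

Ranks of variable 1: 6, 1, 4, 2, 5, 3
Ranks of variable 2: 4, 2, 6, 1, 5, 3
d = r₁ − r₂: 2, -1, -2, 1, 0, 0
d²: 4, 1, 4, 1, 0, 0; Σd² = 10
ρ = 1 − 6·10/(6·35) = 1 − 60/210 = 0.714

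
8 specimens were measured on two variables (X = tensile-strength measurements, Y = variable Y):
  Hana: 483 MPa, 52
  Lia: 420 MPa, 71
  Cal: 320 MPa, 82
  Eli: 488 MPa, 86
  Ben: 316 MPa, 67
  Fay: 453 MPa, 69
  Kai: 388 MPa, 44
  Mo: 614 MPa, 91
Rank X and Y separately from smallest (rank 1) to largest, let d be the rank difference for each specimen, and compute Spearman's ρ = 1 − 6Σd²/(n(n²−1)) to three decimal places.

0.500

Ranks of variable 1: 6, 4, 2, 7, 1, 5, 3, 8
Ranks of variable 2: 2, 5, 6, 7, 3, 4, 1, 8
d = r₁ − r₂: 4, -1, -4, 0, -2, 1, 2, 0
d²: 16, 1, 16, 0, 4, 1, 4, 0; Σd² = 42
ρ = 1 − 6·42/(8·63) = 1 − 252/504 = 0.500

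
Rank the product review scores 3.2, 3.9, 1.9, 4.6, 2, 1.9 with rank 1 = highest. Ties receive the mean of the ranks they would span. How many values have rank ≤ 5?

Sorted (descending): 4.6, 3.9, 3.2, 2, 1.9, 1.9
The 2 values of 1.9 occupy positions 5–6 → average rank (5+6)/2 = 5.5.
Ranks ≤ 5: {1, 2, 3, 4} → 4 values.

4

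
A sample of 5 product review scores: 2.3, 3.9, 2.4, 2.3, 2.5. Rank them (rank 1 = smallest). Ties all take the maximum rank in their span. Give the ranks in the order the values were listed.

2, 5, 3, 2, 4

Sorted (ascending): 2.3, 2.3, 2.4, 2.5, 3.9
The 2 values of 2.3 occupy positions 1–2 → each gets rank 2.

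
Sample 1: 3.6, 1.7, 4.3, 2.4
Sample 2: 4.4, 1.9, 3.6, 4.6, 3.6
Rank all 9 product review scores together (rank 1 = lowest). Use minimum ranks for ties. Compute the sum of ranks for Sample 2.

27

Sorted (ascending): 1.7, 1.9, 2.4, 3.6, 3.6, 3.6, 4.3, 4.4, 4.6
The 3 values of 3.6 occupy positions 4–6 → each gets rank 4.
Sample 2 values → pooled ranks: 4.4→8, 1.9→2, 3.6→4, 4.6→9, 3.6→4
Rank sum = 8 + 2 + 4 + 9 + 4 = 27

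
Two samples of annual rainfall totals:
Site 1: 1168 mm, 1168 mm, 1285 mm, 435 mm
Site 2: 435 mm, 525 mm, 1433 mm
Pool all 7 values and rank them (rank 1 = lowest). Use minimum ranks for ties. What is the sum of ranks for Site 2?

Sorted (ascending): 435, 435, 525, 1168, 1168, 1285, 1433
The 2 values of 435 occupy positions 1–2 → each gets rank 1.
The 2 values of 1168 occupy positions 4–5 → each gets rank 4.
Site 2 values → pooled ranks: 435→1, 525→3, 1433→7
Rank sum = 1 + 3 + 7 = 11

11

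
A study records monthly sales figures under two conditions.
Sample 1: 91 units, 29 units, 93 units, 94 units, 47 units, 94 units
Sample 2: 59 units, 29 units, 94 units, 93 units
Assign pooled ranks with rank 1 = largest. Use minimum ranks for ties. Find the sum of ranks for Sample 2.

Sorted (descending): 94, 94, 94, 93, 93, 91, 59, 47, 29, 29
The 3 values of 94 occupy positions 1–3 → each gets rank 1.
The 2 values of 93 occupy positions 4–5 → each gets rank 4.
The 2 values of 29 occupy positions 9–10 → each gets rank 9.
Sample 2 values → pooled ranks: 59→7, 29→9, 94→1, 93→4
Rank sum = 7 + 9 + 1 + 4 = 21

21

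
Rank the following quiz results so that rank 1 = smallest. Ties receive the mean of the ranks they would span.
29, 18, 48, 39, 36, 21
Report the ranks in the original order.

Sorted (ascending): 18, 21, 29, 36, 39, 48
No ties — each value takes its position as its rank.

3, 1, 6, 5, 4, 2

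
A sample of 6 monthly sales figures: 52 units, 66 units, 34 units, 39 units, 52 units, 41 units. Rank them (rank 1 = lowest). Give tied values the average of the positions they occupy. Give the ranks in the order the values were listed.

Sorted (ascending): 34, 39, 41, 52, 52, 66
The 2 values of 52 occupy positions 4–5 → average rank (4+5)/2 = 4.5.

4.5, 6, 1, 2, 4.5, 3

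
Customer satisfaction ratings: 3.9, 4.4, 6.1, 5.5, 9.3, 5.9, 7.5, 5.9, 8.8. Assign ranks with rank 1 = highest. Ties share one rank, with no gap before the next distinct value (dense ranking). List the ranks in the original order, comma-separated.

8, 7, 4, 6, 1, 5, 3, 5, 2

Sorted (descending): 9.3, 8.8, 7.5, 6.1, 5.9, 5.9, 5.5, 4.4, 3.9
The 2 values of 5.9 share dense rank 5.
Remaining distinct values take the next consecutive integers.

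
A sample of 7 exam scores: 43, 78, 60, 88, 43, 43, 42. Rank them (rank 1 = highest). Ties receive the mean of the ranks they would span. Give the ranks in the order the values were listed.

5, 2, 3, 1, 5, 5, 7

Sorted (descending): 88, 78, 60, 43, 43, 43, 42
The 3 values of 43 occupy positions 4–6 → average rank 5.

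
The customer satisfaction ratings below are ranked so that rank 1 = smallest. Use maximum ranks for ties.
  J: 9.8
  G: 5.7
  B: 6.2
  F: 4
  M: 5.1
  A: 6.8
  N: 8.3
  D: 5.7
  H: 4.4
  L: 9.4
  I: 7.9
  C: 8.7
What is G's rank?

Sorted (ascending): 4, 4.4, 5.1, 5.7, 5.7, 6.2, 6.8, 7.9, 8.3, 8.7, 9.4, 9.8
The 2 values of 5.7 occupy positions 4–5 → each gets rank 5.
G has value 5.7 → rank 5.

5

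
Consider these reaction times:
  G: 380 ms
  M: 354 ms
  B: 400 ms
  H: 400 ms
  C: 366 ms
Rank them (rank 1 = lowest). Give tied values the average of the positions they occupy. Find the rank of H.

Sorted (ascending): 354, 366, 380, 400, 400
The 2 values of 400 occupy positions 4–5 → average rank (4+5)/2 = 4.5.
H has value 400 ms → rank 4.5.

4.5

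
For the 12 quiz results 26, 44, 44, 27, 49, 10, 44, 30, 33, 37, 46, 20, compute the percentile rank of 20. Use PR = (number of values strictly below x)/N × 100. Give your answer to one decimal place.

8.3

N = 12.
Strictly below 20: 1. Equal to 20: 1.
PR = 1/12 × 100 = 8.3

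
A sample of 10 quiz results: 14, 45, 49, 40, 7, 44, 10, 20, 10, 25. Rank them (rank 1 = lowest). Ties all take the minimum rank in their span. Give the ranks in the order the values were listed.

Sorted (ascending): 7, 10, 10, 14, 20, 25, 40, 44, 45, 49
The 2 values of 10 occupy positions 2–3 → each gets rank 2.

4, 9, 10, 7, 1, 8, 2, 5, 2, 6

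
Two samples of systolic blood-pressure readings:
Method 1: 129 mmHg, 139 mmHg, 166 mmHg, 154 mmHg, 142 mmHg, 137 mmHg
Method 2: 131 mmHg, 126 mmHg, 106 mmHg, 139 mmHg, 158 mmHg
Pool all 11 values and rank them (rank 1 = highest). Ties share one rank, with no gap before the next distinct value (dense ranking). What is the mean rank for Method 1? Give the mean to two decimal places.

4.50

Sorted (descending): 166, 158, 154, 142, 139, 139, 137, 131, 129, 126, 106
The 2 values of 139 share dense rank 5.
Remaining distinct values take the next consecutive integers.
Method 1 values → pooled ranks: 129→8, 139→5, 166→1, 154→3, 142→4, 137→6
Mean rank = (8 + 5 + 1 + 3 + 4 + 6) / 6 = 4.50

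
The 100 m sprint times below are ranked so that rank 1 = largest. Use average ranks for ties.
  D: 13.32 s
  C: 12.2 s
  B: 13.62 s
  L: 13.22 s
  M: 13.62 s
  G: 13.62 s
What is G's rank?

2

Sorted (descending): 13.62, 13.62, 13.62, 13.32, 13.22, 12.2
The 3 values of 13.62 occupy positions 1–3 → average rank 2.
G has value 13.62 s → rank 2.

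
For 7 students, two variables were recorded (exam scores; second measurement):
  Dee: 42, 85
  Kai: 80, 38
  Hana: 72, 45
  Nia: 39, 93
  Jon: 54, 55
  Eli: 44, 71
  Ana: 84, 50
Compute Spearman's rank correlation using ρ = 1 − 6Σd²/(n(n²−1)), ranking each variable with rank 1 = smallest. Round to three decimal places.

-0.893

Ranks of variable 1: 2, 6, 5, 1, 4, 3, 7
Ranks of variable 2: 6, 1, 2, 7, 4, 5, 3
d = r₁ − r₂: -4, 5, 3, -6, 0, -2, 4
d²: 16, 25, 9, 36, 0, 4, 16; Σd² = 106
ρ = 1 − 6·106/(7·48) = 1 − 636/336 = -0.893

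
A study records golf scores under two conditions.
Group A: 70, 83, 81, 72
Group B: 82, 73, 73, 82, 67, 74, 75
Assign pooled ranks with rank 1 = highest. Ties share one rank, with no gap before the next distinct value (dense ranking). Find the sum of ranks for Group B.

34

Sorted (descending): 83, 82, 82, 81, 75, 74, 73, 73, 72, 70, 67
The 2 values of 82 share dense rank 2.
The 2 values of 73 share dense rank 6.
Remaining distinct values take the next consecutive integers.
Group B values → pooled ranks: 82→2, 73→6, 73→6, 82→2, 67→9, 74→5, 75→4
Rank sum = 2 + 6 + 6 + 2 + 9 + 5 + 4 = 34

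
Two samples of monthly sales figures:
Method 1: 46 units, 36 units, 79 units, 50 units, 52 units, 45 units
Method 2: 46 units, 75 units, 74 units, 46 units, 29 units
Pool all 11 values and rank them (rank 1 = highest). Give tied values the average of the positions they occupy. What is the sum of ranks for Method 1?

Sorted (descending): 79, 75, 74, 52, 50, 46, 46, 46, 45, 36, 29
The 3 values of 46 occupy positions 6–8 → average rank 7.
Method 1 values → pooled ranks: 46→7, 36→10, 79→1, 50→5, 52→4, 45→9
Rank sum = 7 + 10 + 1 + 5 + 4 + 9 = 36

36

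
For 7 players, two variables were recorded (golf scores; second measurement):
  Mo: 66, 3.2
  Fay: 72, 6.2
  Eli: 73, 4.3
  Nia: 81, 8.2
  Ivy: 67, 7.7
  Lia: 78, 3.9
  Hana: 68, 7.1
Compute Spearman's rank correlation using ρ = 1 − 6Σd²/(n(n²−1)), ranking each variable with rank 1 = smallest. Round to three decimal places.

Ranks of variable 1: 1, 4, 5, 7, 2, 6, 3
Ranks of variable 2: 1, 4, 3, 7, 6, 2, 5
d = r₁ − r₂: 0, 0, 2, 0, -4, 4, -2
d²: 0, 0, 4, 0, 16, 16, 4; Σd² = 40
ρ = 1 − 6·40/(7·48) = 1 − 240/336 = 0.286

0.286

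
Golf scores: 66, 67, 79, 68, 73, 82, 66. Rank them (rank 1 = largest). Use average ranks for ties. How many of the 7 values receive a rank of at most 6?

5

Sorted (descending): 82, 79, 73, 68, 67, 66, 66
The 2 values of 66 occupy positions 6–7 → average rank (6+7)/2 = 6.5.
Ranks ≤ 6: {1, 2, 3, 4, 5} → 5 values.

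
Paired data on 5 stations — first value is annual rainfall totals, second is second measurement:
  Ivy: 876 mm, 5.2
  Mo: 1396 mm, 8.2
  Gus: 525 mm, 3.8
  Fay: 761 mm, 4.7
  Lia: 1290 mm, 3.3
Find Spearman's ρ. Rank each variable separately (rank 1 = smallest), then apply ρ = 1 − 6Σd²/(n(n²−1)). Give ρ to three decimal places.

Ranks of variable 1: 3, 5, 1, 2, 4
Ranks of variable 2: 4, 5, 2, 3, 1
d = r₁ − r₂: -1, 0, -1, -1, 3
d²: 1, 0, 1, 1, 9; Σd² = 12
ρ = 1 − 6·12/(5·24) = 1 − 72/120 = 0.400

0.400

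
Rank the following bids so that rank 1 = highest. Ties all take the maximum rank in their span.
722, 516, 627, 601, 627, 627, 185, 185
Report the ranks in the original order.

Sorted (descending): 722, 627, 627, 627, 601, 516, 185, 185
The 3 values of 627 occupy positions 2–4 → each gets rank 4.
The 2 values of 185 occupy positions 7–8 → each gets rank 8.

1, 6, 4, 5, 4, 4, 8, 8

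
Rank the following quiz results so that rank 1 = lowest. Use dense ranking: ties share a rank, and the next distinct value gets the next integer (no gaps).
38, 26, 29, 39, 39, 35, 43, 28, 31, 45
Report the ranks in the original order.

6, 1, 3, 7, 7, 5, 8, 2, 4, 9

Sorted (ascending): 26, 28, 29, 31, 35, 38, 39, 39, 43, 45
The 2 values of 39 share dense rank 7.
Remaining distinct values take the next consecutive integers.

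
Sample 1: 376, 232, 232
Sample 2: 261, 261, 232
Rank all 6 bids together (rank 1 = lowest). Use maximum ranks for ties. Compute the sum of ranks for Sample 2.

13

Sorted (ascending): 232, 232, 232, 261, 261, 376
The 3 values of 232 occupy positions 1–3 → each gets rank 3.
The 2 values of 261 occupy positions 4–5 → each gets rank 5.
Sample 2 values → pooled ranks: 261→5, 261→5, 232→3
Rank sum = 5 + 5 + 3 = 13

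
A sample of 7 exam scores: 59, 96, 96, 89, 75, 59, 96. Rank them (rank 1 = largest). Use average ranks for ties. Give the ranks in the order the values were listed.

6.5, 2, 2, 4, 5, 6.5, 2

Sorted (descending): 96, 96, 96, 89, 75, 59, 59
The 3 values of 96 occupy positions 1–3 → average rank 2.
The 2 values of 59 occupy positions 6–7 → average rank (6+7)/2 = 6.5.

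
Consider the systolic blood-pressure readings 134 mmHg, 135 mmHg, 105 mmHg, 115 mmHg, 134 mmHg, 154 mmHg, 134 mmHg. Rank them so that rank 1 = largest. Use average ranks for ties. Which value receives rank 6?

115

Sorted (descending): 154, 135, 134, 134, 134, 115, 105
The 3 values of 134 occupy positions 3–5 → average rank 4.
Rank 6 → value 115.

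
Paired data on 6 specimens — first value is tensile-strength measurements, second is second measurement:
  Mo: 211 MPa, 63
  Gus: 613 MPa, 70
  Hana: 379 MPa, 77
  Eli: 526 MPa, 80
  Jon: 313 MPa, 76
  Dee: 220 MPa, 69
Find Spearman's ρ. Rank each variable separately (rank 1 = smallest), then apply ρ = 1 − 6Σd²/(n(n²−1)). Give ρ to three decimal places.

0.657

Ranks of variable 1: 1, 6, 4, 5, 3, 2
Ranks of variable 2: 1, 3, 5, 6, 4, 2
d = r₁ − r₂: 0, 3, -1, -1, -1, 0
d²: 0, 9, 1, 1, 1, 0; Σd² = 12
ρ = 1 − 6·12/(6·35) = 1 − 72/210 = 0.657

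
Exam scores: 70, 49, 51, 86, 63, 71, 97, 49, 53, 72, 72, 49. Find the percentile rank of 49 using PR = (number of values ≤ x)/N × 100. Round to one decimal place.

25.0

N = 12.
Strictly below 49: 0. Equal to 49: 3.
PR = 3/12 × 100 = 25.0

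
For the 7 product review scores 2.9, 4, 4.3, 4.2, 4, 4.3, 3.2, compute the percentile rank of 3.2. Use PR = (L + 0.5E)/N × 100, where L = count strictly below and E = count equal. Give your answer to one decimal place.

N = 7.
Strictly below 3.2: 1. Equal to 3.2: 1.
PR = (1 + 0.5·1)/7 × 100 = 21.4

21.4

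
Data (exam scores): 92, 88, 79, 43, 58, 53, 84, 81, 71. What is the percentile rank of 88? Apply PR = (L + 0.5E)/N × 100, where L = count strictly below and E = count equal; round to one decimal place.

N = 9.
Strictly below 88: 7. Equal to 88: 1.
PR = (7 + 0.5·1)/9 × 100 = 83.3

83.3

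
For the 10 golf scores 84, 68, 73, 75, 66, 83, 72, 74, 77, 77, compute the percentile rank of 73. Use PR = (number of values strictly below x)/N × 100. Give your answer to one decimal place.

N = 10.
Strictly below 73: 3. Equal to 73: 1.
PR = 3/10 × 100 = 30.0

30.0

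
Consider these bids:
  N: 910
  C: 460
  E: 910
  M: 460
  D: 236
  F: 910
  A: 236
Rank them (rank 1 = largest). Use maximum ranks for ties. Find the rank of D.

Sorted (descending): 910, 910, 910, 460, 460, 236, 236
The 3 values of 910 occupy positions 1–3 → each gets rank 3.
The 2 values of 460 occupy positions 4–5 → each gets rank 5.
The 2 values of 236 occupy positions 6–7 → each gets rank 7.
D has value 236 → rank 7.

7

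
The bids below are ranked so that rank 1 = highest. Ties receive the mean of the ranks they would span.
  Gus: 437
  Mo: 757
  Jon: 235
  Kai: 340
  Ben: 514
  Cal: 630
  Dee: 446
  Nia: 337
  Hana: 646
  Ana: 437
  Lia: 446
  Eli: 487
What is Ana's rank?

8.5

Sorted (descending): 757, 646, 630, 514, 487, 446, 446, 437, 437, 340, 337, 235
The 2 values of 446 occupy positions 6–7 → average rank (6+7)/2 = 6.5.
The 2 values of 437 occupy positions 8–9 → average rank (8+9)/2 = 8.5.
Ana has value 437 → rank 8.5.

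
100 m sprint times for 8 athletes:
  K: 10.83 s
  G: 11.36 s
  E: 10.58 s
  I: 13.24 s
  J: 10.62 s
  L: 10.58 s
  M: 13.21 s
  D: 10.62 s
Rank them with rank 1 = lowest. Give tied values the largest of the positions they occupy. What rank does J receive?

4

Sorted (ascending): 10.58, 10.58, 10.62, 10.62, 10.83, 11.36, 13.21, 13.24
The 2 values of 10.58 occupy positions 1–2 → each gets rank 2.
The 2 values of 10.62 occupy positions 3–4 → each gets rank 4.
J has value 10.62 s → rank 4.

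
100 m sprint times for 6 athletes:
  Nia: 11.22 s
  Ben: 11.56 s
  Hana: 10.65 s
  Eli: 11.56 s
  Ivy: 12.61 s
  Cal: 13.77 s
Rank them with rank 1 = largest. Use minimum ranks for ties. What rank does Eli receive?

Sorted (descending): 13.77, 12.61, 11.56, 11.56, 11.22, 10.65
The 2 values of 11.56 occupy positions 3–4 → each gets rank 3.
Eli has value 11.56 s → rank 3.

3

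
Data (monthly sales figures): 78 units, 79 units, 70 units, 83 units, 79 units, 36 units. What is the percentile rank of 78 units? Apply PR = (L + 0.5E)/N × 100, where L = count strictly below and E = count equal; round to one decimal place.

N = 6.
Strictly below 78: 2. Equal to 78: 1.
PR = (2 + 0.5·1)/6 × 100 = 41.7

41.7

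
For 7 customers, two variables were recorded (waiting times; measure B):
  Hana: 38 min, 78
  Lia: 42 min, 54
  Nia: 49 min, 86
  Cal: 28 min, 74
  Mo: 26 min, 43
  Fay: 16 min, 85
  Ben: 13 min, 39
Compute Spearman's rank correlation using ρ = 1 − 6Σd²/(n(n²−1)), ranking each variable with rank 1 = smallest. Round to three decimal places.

Ranks of variable 1: 5, 6, 7, 4, 3, 2, 1
Ranks of variable 2: 5, 3, 7, 4, 2, 6, 1
d = r₁ − r₂: 0, 3, 0, 0, 1, -4, 0
d²: 0, 9, 0, 0, 1, 16, 0; Σd² = 26
ρ = 1 − 6·26/(7·48) = 1 − 156/336 = 0.536

0.536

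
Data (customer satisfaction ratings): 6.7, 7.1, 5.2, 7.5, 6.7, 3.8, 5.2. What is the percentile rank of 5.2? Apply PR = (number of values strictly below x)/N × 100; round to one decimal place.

N = 7.
Strictly below 5.2: 1. Equal to 5.2: 2.
PR = 1/7 × 100 = 14.3

14.3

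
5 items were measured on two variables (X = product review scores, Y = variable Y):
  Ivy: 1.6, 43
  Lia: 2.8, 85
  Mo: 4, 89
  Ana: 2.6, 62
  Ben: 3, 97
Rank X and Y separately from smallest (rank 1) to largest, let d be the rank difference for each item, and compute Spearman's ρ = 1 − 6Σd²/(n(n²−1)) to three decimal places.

Ranks of variable 1: 1, 3, 5, 2, 4
Ranks of variable 2: 1, 3, 4, 2, 5
d = r₁ − r₂: 0, 0, 1, 0, -1
d²: 0, 0, 1, 0, 1; Σd² = 2
ρ = 1 − 6·2/(5·24) = 1 − 12/120 = 0.900

0.900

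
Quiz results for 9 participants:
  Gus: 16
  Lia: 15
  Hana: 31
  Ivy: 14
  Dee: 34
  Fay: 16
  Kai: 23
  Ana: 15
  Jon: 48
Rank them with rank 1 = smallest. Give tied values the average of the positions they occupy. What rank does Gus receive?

Sorted (ascending): 14, 15, 15, 16, 16, 23, 31, 34, 48
The 2 values of 15 occupy positions 2–3 → average rank (2+3)/2 = 2.5.
The 2 values of 16 occupy positions 4–5 → average rank (4+5)/2 = 4.5.
Gus has value 16 → rank 4.5.

4.5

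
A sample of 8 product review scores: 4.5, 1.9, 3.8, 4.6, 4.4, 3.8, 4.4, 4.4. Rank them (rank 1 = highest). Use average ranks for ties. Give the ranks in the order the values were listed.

Sorted (descending): 4.6, 4.5, 4.4, 4.4, 4.4, 3.8, 3.8, 1.9
The 3 values of 4.4 occupy positions 3–5 → average rank 4.
The 2 values of 3.8 occupy positions 6–7 → average rank (6+7)/2 = 6.5.

2, 8, 6.5, 1, 4, 6.5, 4, 4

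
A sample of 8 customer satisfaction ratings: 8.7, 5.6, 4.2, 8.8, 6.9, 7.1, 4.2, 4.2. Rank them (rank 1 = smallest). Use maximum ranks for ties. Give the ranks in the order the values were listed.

Sorted (ascending): 4.2, 4.2, 4.2, 5.6, 6.9, 7.1, 8.7, 8.8
The 3 values of 4.2 occupy positions 1–3 → each gets rank 3.

7, 4, 3, 8, 5, 6, 3, 3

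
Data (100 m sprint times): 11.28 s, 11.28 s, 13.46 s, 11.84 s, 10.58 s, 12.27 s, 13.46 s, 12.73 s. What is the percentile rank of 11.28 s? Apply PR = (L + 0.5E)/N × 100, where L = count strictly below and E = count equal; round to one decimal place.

25.0

N = 8.
Strictly below 11.28: 1. Equal to 11.28: 2.
PR = (1 + 0.5·2)/8 × 100 = 25.0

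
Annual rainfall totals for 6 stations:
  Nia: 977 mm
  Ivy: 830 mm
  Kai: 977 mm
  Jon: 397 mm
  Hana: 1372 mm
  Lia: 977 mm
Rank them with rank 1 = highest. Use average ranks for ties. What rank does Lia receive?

Sorted (descending): 1372, 977, 977, 977, 830, 397
The 3 values of 977 occupy positions 2–4 → average rank 3.
Lia has value 977 mm → rank 3.

3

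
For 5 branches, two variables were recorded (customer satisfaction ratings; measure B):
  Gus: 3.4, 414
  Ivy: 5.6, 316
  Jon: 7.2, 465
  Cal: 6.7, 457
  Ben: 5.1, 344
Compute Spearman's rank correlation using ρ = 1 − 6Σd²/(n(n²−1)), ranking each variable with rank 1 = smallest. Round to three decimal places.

Ranks of variable 1: 1, 3, 5, 4, 2
Ranks of variable 2: 3, 1, 5, 4, 2
d = r₁ − r₂: -2, 2, 0, 0, 0
d²: 4, 4, 0, 0, 0; Σd² = 8
ρ = 1 − 6·8/(5·24) = 1 − 48/120 = 0.600

0.600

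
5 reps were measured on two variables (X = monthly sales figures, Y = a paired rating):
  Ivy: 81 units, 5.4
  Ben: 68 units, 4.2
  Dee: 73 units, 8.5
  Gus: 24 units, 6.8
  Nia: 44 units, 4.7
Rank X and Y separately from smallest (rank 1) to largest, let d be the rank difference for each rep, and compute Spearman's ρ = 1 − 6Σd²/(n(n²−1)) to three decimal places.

Ranks of variable 1: 5, 3, 4, 1, 2
Ranks of variable 2: 3, 1, 5, 4, 2
d = r₁ − r₂: 2, 2, -1, -3, 0
d²: 4, 4, 1, 9, 0; Σd² = 18
ρ = 1 − 6·18/(5·24) = 1 − 108/120 = 0.100

0.100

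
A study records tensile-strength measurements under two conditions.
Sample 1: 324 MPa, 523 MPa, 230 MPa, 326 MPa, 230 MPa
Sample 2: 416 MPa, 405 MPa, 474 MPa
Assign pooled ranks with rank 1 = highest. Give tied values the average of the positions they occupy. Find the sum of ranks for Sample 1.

Sorted (descending): 523, 474, 416, 405, 326, 324, 230, 230
The 2 values of 230 occupy positions 7–8 → average rank (7+8)/2 = 7.5.
Sample 1 values → pooled ranks: 324→6, 523→1, 230→7.5, 326→5, 230→7.5
Rank sum = 6 + 1 + 7.5 + 5 + 7.5 = 27

27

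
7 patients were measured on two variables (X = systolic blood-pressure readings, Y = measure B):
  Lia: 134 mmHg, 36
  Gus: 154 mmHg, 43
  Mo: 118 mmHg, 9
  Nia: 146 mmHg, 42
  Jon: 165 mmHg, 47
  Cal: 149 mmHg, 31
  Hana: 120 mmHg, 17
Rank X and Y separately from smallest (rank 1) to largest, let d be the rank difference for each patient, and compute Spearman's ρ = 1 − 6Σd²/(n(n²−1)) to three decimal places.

Ranks of variable 1: 3, 6, 1, 4, 7, 5, 2
Ranks of variable 2: 4, 6, 1, 5, 7, 3, 2
d = r₁ − r₂: -1, 0, 0, -1, 0, 2, 0
d²: 1, 0, 0, 1, 0, 4, 0; Σd² = 6
ρ = 1 − 6·6/(7·48) = 1 − 36/336 = 0.893

0.893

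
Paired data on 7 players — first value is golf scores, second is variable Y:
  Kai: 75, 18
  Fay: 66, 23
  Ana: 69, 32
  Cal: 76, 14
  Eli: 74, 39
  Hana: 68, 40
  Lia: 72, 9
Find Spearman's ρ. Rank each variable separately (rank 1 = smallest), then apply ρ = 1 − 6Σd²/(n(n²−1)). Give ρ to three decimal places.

Ranks of variable 1: 6, 1, 3, 7, 5, 2, 4
Ranks of variable 2: 3, 4, 5, 2, 6, 7, 1
d = r₁ − r₂: 3, -3, -2, 5, -1, -5, 3
d²: 9, 9, 4, 25, 1, 25, 9; Σd² = 82
ρ = 1 − 6·82/(7·48) = 1 − 492/336 = -0.464

-0.464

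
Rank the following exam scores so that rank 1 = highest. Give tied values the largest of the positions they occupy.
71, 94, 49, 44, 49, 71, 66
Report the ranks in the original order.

Sorted (descending): 94, 71, 71, 66, 49, 49, 44
The 2 values of 71 occupy positions 2–3 → each gets rank 3.
The 2 values of 49 occupy positions 5–6 → each gets rank 6.

3, 1, 6, 7, 6, 3, 4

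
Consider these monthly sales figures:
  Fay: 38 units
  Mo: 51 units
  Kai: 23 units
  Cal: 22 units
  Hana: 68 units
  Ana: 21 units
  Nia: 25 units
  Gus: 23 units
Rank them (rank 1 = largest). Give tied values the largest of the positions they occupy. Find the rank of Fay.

Sorted (descending): 68, 51, 38, 25, 23, 23, 22, 21
The 2 values of 23 occupy positions 5–6 → each gets rank 6.
Fay has value 38 units → rank 3.

3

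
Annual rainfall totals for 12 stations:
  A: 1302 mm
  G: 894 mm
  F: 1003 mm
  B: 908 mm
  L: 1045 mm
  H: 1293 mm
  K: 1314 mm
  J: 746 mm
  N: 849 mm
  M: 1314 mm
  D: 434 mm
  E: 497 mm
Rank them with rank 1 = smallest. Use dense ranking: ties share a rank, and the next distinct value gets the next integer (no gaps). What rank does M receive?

Sorted (ascending): 434, 497, 746, 849, 894, 908, 1003, 1045, 1293, 1302, 1314, 1314
The 2 values of 1314 share dense rank 11.
Remaining distinct values take the next consecutive integers.
M has value 1314 mm → rank 11.

11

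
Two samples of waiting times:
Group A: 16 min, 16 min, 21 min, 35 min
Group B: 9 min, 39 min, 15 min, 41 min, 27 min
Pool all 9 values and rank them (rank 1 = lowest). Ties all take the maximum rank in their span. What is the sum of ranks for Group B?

26

Sorted (ascending): 9, 15, 16, 16, 21, 27, 35, 39, 41
The 2 values of 16 occupy positions 3–4 → each gets rank 4.
Group B values → pooled ranks: 9→1, 39→8, 15→2, 41→9, 27→6
Rank sum = 1 + 8 + 2 + 9 + 6 = 26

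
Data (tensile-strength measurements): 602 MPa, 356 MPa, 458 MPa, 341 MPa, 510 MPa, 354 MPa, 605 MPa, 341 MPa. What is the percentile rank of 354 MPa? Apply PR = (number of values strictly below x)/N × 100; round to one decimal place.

N = 8.
Strictly below 354: 2. Equal to 354: 1.
PR = 2/8 × 100 = 25.0

25.0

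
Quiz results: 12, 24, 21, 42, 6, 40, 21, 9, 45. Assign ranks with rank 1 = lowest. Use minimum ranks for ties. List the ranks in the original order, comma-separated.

Sorted (ascending): 6, 9, 12, 21, 21, 24, 40, 42, 45
The 2 values of 21 occupy positions 4–5 → each gets rank 4.

3, 6, 4, 8, 1, 7, 4, 2, 9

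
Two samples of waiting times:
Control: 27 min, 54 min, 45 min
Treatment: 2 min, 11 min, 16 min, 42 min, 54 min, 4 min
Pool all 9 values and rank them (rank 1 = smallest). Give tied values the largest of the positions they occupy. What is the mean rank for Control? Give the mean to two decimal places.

Sorted (ascending): 2, 4, 11, 16, 27, 42, 45, 54, 54
The 2 values of 54 occupy positions 8–9 → each gets rank 9.
Control values → pooled ranks: 27→5, 54→9, 45→7
Mean rank = (5 + 9 + 7) / 3 = 7.00

7.00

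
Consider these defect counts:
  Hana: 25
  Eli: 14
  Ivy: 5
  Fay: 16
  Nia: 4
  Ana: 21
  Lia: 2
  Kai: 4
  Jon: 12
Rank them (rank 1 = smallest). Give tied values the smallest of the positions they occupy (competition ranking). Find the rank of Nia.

2

Sorted (ascending): 2, 4, 4, 5, 12, 14, 16, 21, 25
The 2 values of 4 occupy positions 2–3 → each gets rank 2.
Nia has value 4 → rank 2.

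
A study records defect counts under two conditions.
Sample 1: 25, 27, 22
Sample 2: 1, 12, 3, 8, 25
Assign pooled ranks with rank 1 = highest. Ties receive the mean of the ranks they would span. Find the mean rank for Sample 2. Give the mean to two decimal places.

5.70

Sorted (descending): 27, 25, 25, 22, 12, 8, 3, 1
The 2 values of 25 occupy positions 2–3 → average rank (2+3)/2 = 2.5.
Sample 2 values → pooled ranks: 1→8, 12→5, 3→7, 8→6, 25→2.5
Mean rank = (8 + 5 + 7 + 6 + 2.5) / 5 = 5.70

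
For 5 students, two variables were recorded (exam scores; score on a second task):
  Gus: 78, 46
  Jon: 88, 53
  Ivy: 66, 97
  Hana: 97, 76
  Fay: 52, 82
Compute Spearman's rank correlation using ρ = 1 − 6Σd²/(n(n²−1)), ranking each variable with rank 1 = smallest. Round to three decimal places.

Ranks of variable 1: 3, 4, 2, 5, 1
Ranks of variable 2: 1, 2, 5, 3, 4
d = r₁ − r₂: 2, 2, -3, 2, -3
d²: 4, 4, 9, 4, 9; Σd² = 30
ρ = 1 − 6·30/(5·24) = 1 − 180/120 = -0.500

-0.500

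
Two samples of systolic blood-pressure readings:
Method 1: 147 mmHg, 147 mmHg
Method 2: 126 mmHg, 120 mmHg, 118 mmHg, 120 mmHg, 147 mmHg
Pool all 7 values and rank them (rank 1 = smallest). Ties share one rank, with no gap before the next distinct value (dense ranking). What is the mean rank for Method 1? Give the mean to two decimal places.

4.00

Sorted (ascending): 118, 120, 120, 126, 147, 147, 147
The 2 values of 120 share dense rank 2.
The 3 values of 147 share dense rank 4.
Remaining distinct values take the next consecutive integers.
Method 1 values → pooled ranks: 147→4, 147→4
Mean rank = (4 + 4) / 2 = 4.00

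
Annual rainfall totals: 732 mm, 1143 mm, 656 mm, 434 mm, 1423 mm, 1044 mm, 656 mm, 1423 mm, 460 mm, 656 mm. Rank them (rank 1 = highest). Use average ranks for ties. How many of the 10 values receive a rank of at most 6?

Sorted (descending): 1423, 1423, 1143, 1044, 732, 656, 656, 656, 460, 434
The 2 values of 1423 occupy positions 1–2 → average rank (1+2)/2 = 1.5.
The 3 values of 656 occupy positions 6–8 → average rank 7.
Ranks ≤ 6: {1.5, 1.5, 3, 4, 5} → 5 values.

5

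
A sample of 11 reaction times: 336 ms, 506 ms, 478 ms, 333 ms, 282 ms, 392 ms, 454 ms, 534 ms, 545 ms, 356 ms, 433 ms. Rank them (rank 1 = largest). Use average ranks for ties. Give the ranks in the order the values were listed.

Sorted (descending): 545, 534, 506, 478, 454, 433, 392, 356, 336, 333, 282
No ties — each value takes its position as its rank.

9, 3, 4, 10, 11, 7, 5, 2, 1, 8, 6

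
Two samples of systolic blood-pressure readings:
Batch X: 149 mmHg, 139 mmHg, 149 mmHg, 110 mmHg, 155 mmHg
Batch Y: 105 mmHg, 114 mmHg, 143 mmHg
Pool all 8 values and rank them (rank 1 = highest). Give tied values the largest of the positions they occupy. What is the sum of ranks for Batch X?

Sorted (descending): 155, 149, 149, 143, 139, 114, 110, 105
The 2 values of 149 occupy positions 2–3 → each gets rank 3.
Batch X values → pooled ranks: 149→3, 139→5, 149→3, 110→7, 155→1
Rank sum = 3 + 5 + 3 + 7 + 1 = 19

19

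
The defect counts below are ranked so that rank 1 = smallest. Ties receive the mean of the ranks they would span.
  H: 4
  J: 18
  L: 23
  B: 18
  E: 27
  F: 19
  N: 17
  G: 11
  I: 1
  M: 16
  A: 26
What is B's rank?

Sorted (ascending): 1, 4, 11, 16, 17, 18, 18, 19, 23, 26, 27
The 2 values of 18 occupy positions 6–7 → average rank (6+7)/2 = 6.5.
B has value 18 → rank 6.5.

6.5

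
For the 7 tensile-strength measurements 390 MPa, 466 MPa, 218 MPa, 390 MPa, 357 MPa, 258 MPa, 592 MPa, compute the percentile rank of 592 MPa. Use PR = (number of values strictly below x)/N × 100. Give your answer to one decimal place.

N = 7.
Strictly below 592: 6. Equal to 592: 1.
PR = 6/7 × 100 = 85.7

85.7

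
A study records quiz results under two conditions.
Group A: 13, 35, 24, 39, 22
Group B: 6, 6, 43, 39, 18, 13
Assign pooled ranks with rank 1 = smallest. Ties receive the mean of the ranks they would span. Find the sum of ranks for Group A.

Sorted (ascending): 6, 6, 13, 13, 18, 22, 24, 35, 39, 39, 43
The 2 values of 6 occupy positions 1–2 → average rank (1+2)/2 = 1.5.
The 2 values of 13 occupy positions 3–4 → average rank (3+4)/2 = 3.5.
The 2 values of 39 occupy positions 9–10 → average rank (9+10)/2 = 9.5.
Group A values → pooled ranks: 13→3.5, 35→8, 24→7, 39→9.5, 22→6
Rank sum = 3.5 + 8 + 7 + 9.5 + 6 = 34

34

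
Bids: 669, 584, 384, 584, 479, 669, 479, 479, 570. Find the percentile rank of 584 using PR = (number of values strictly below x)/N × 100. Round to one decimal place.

N = 9.
Strictly below 584: 5. Equal to 584: 2.
PR = 5/9 × 100 = 55.6

55.6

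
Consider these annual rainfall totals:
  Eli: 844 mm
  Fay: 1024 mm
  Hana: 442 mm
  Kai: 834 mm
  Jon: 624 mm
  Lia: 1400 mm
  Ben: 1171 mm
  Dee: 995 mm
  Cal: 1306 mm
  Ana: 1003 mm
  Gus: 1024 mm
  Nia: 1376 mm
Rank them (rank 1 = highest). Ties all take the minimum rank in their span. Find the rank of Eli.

Sorted (descending): 1400, 1376, 1306, 1171, 1024, 1024, 1003, 995, 844, 834, 624, 442
The 2 values of 1024 occupy positions 5–6 → each gets rank 5.
Eli has value 844 mm → rank 9.

9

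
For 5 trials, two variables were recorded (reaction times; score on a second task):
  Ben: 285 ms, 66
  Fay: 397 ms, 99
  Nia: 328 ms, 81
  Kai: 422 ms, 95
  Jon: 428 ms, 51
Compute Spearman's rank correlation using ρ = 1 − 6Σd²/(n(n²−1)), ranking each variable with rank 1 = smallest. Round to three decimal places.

-0.100

Ranks of variable 1: 1, 3, 2, 4, 5
Ranks of variable 2: 2, 5, 3, 4, 1
d = r₁ − r₂: -1, -2, -1, 0, 4
d²: 1, 4, 1, 0, 16; Σd² = 22
ρ = 1 − 6·22/(5·24) = 1 − 132/120 = -0.100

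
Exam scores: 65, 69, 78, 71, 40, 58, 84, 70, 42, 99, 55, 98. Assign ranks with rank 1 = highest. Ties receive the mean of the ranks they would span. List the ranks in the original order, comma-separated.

8, 7, 4, 5, 12, 9, 3, 6, 11, 1, 10, 2

Sorted (descending): 99, 98, 84, 78, 71, 70, 69, 65, 58, 55, 42, 40
No ties — each value takes its position as its rank.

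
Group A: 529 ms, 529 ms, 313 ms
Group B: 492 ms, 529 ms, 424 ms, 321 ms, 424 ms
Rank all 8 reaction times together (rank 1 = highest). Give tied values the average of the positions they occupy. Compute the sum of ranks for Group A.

12

Sorted (descending): 529, 529, 529, 492, 424, 424, 321, 313
The 3 values of 529 occupy positions 1–3 → average rank 2.
The 2 values of 424 occupy positions 5–6 → average rank (5+6)/2 = 5.5.
Group A values → pooled ranks: 529→2, 529→2, 313→8
Rank sum = 2 + 2 + 8 = 12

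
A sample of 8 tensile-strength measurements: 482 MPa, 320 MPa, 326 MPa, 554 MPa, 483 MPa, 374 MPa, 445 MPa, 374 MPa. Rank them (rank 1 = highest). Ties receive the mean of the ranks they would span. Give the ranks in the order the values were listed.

Sorted (descending): 554, 483, 482, 445, 374, 374, 326, 320
The 2 values of 374 occupy positions 5–6 → average rank (5+6)/2 = 5.5.

3, 8, 7, 1, 2, 5.5, 4, 5.5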